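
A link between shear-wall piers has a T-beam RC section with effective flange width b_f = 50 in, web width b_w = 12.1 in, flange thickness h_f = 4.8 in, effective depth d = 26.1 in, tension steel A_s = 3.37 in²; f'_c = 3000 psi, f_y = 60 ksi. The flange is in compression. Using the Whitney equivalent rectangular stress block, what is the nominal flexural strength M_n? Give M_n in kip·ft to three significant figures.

M_n ≈ 426 kip·ft

Tension: T = A_s f_y = 3.37 × 60 = 202.2 kips.
Try a within the flange: a = T/(0.85 f'_c b_f) = 202.2/(0.85 × 3 × 50) = 1.586 in.
Since a = 1.586 ≤ h_f = 4.8 in, the stress block lies entirely in the flange; analyse as a rectangular beam of width b_f.
M_n = T(d − a/2) = 202.2 × (26.1 − 0.793) = 5117.1 kip·in.
M_n = 5117.1/12 = 426.43 kip·ft.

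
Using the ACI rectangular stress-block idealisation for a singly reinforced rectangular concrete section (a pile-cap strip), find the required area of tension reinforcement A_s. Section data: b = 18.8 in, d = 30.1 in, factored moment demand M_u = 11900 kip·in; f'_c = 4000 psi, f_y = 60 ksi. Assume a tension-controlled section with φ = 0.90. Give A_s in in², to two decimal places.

M_n = M_u/φ = 11900/0.90 = 13222.2 kip·in.
From M_n = 0.85 f'_c a b (d − a/2):
a = d − √(d² − 2M_n/(0.85 f'_c b)) = 30.1 − √(30.1² − 2 × 13222.2/(0.85 × 4 × 18.8)) = 7.912 in.
A_s = 0.85 f'_c a b / f_y = 0.85 × 4 × 7.912 × 18.8 / 60 = 8.429 in².

A_s ≈ 8.43 in²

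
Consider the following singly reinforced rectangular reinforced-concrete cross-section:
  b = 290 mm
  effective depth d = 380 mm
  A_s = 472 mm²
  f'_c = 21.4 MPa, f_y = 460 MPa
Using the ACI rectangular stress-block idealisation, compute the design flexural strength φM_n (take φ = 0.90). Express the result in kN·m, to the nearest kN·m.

φM_n ≈ 70 kN·m

T = A_s f_y = 472 × 460 = 217120 N = 217.12 kN.
From C = T: a = T/(0.85 f'_c b) = 217120/(0.85 × 21.4 × 290) = 41.16 mm.
M_n = T(d − a/2) = 217.12 kN × (380 − 20.58) mm = 78.04 kN·m.
φM_n = 0.90 × 78.04 = 70.24 kN·m.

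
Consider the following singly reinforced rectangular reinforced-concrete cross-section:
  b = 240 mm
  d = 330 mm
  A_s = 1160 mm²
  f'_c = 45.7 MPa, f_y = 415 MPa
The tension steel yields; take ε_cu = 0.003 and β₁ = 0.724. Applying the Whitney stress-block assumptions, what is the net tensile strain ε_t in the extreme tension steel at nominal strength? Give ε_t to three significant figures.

ε_t ≈ 0.0109

a = A_s f_y/(0.85 f'_c b) = 51.64 mm.
β₁ = 0.724, so c = a/β₁ = 51.64/0.724 = 71.33 mm.
From the linear strain diagram with ε_cu = 0.003: ε_t = 0.003 (d − c)/c = 0.003 × (330 − 71.33)/71.33 = 0.0109.
Since ε_t ≥ 0.005, the section is tension-controlled.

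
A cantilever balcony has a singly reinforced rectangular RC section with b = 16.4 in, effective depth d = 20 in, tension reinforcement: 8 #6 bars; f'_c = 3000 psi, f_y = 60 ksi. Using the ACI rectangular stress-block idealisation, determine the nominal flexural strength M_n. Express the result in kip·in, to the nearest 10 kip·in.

M_n ≈ 3690 kip·in

A_s = 8 × 0.44 = 3.52 in².
T = A_s f_y = 3.52 × 60 = 211.2 kips.
a = T/(0.85 f'_c b) = 211.2/(0.85 × 3 × 16.4) = 5.050 in.
M_n = T(d − a/2) = 211.2 × (20 − 2.525) = 3690.7 kip·in.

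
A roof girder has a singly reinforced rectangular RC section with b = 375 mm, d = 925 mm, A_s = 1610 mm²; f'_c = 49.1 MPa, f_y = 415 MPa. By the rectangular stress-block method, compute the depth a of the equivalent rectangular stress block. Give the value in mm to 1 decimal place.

T = A_s f_y = 1610 × 415 = 668150 N = 668.15 kN.
Setting C = 0.85 f'_c a b equal to T: a = 668150/(0.85 × 49.1 × 375) = 42.7 mm.

a ≈ 42.7 mm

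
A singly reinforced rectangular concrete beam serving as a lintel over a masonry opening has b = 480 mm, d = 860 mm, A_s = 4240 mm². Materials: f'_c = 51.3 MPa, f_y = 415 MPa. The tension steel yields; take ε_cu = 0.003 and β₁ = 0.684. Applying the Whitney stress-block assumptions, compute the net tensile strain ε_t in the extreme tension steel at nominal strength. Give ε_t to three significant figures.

ε_t ≈ 0.0180

a = A_s f_y/(0.85 f'_c b) = 84.07 mm.
β₁ = 0.684, so c = a/β₁ = 84.07/0.684 = 122.91 mm.
From the linear strain diagram with ε_cu = 0.003: ε_t = 0.003 (d − c)/c = 0.003 × (860 − 122.91)/122.91 = 0.0180.
Since ε_t ≥ 0.005, the section is tension-controlled.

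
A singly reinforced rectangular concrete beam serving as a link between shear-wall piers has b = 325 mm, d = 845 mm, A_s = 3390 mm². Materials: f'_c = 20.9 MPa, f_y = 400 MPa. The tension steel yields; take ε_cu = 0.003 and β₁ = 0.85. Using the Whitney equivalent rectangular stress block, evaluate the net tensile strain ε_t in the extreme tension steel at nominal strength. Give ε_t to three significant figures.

ε_t ≈ 0.00617

a = A_s f_y/(0.85 f'_c b) = 234.86 mm.
β₁ = 0.85, so c = a/β₁ = 234.86/0.85 = 276.31 mm.
From the linear strain diagram with ε_cu = 0.003: ε_t = 0.003 (d − c)/c = 0.003 × (845 − 276.31)/276.31 = 0.00617.
Since ε_t ≥ 0.005, the section is tension-controlled.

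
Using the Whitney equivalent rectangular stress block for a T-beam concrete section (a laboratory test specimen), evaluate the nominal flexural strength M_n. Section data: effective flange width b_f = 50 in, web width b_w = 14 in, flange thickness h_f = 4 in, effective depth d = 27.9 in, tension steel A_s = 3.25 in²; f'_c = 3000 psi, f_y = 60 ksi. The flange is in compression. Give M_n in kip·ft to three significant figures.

Tension: T = A_s f_y = 3.25 × 60 = 195 kips.
Try a within the flange: a = T/(0.85 f'_c b_f) = 195/(0.85 × 3 × 50) = 1.529 in.
Since a = 1.529 ≤ h_f = 4 in, the stress block lies entirely in the flange; analyse as a rectangular beam of width b_f.
M_n = T(d − a/2) = 195 × (27.9 − 0.7645) = 5291.4 kip·in.
M_n = 5291.4/12 = 440.95 kip·ft.

M_n ≈ 441 kip·ft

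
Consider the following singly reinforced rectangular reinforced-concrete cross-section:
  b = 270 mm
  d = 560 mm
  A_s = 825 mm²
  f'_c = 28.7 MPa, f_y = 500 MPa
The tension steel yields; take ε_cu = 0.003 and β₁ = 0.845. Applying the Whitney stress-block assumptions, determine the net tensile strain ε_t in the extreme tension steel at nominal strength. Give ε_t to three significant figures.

ε_t ≈ 0.0197

a = A_s f_y/(0.85 f'_c b) = 62.63 mm.
β₁ = 0.845, so c = a/β₁ = 62.63/0.845 = 74.12 mm.
From the linear strain diagram with ε_cu = 0.003: ε_t = 0.003 (d − c)/c = 0.003 × (560 − 74.12)/74.12 = 0.0197.
Since ε_t ≥ 0.005, the section is tension-controlled.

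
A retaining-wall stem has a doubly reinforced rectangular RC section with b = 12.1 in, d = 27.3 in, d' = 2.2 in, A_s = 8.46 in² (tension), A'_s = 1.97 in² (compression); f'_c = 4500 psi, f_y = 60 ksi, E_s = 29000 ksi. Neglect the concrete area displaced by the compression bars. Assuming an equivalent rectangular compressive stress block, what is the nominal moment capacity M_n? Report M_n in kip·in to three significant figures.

Assume both steels yield.
a = (A_s − A'_s) f_y/(0.85 f'_c b) = (8.46 − 1.97) × 60/(0.85 × 4.5 × 12.1) = 8.414 in.
c = a/β₁ = 8.414/0.825 = 10.199 in; ε'_s = 0.003(c − d')/c = 0.0024 ≥ ε_y = 0.0021, so the compression steel yields.
M_n = (A_s − A'_s) f_y (d − a/2) + A'_s f_y (d − d') = 389.4 × (27.3 − 4.207) + 118.2 × (27.3 − 2.2) = 8992.4 + 2966.8 = 11959.2 kip·in.

M_n ≈ 12000 kip·in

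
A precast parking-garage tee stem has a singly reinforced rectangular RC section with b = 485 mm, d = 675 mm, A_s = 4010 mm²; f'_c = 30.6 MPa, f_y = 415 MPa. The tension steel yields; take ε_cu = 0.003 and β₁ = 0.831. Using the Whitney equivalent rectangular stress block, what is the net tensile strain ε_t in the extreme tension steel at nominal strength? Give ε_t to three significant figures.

a = A_s f_y/(0.85 f'_c b) = 131.92 mm.
β₁ = 0.831, so c = a/β₁ = 131.92/0.831 = 158.75 mm.
From the linear strain diagram with ε_cu = 0.003: ε_t = 0.003 (d − c)/c = 0.003 × (675 − 158.75)/158.75 = 0.00976.
Since ε_t ≥ 0.005, the section is tension-controlled.

ε_t ≈ 0.00976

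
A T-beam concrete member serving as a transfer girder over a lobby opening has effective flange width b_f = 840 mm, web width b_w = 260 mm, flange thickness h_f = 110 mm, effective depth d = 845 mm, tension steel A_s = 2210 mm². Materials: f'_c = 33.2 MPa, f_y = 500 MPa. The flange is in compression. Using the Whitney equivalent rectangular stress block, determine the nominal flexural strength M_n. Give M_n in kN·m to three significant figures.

M_n ≈ 908 kN·m

Tension: T = A_s f_y = 2210 × 500 = 1105000 N.
Try a within the flange: a = T/(0.85 f'_c b_f) = 1105000/(0.85 × 33.2 × 840) = 46.62 mm.
Since a = 46.62 ≤ h_f = 110 mm, the stress block lies entirely in the flange; analyse as a rectangular beam of width b_f.
M_n = T(d − a/2) = 1105000 × (845 − 23.31) = 907.97 × 10⁶ N·mm.
M_n = 907.97 kN·m.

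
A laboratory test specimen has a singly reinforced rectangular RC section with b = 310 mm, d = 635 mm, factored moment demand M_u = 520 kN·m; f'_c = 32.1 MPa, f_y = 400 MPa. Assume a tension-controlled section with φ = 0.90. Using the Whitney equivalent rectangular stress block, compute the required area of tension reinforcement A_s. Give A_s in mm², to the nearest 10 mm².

A_s ≈ 2510 mm²

M_n = M_u/φ = 520/0.90 = 577.778 kN·m.
With M_n = 0.85 f'_c a b (d − a/2), solve the quadratic for a:
a = d − √(d² − 2M_n/(0.85 f'_c b)) = 635 − √(635² − 2 × 577.778×10⁶/(0.85 × 32.1 × 310)) = 118.66 mm.
A_s = 0.85 f'_c a b / f_y = 0.85 × 32.1 × 118.66 × 310 / 400 = 2509.2 mm².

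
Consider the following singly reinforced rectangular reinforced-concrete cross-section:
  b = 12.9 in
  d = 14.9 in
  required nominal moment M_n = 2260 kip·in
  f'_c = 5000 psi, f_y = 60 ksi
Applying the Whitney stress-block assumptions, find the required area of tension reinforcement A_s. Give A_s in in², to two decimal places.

A_s ≈ 2.82 in²

From M_n = 0.85 f'_c a b (d − a/2):
a = d − √(d² − 2M_n/(0.85 f'_c b)) = 14.9 − √(14.9² − 2 × 2260/(0.85 × 5 × 12.9)) = 3.086 in.
A_s = 0.85 f'_c a b / f_y = 0.85 × 5 × 3.086 × 12.9 / 60 = 2.820 in².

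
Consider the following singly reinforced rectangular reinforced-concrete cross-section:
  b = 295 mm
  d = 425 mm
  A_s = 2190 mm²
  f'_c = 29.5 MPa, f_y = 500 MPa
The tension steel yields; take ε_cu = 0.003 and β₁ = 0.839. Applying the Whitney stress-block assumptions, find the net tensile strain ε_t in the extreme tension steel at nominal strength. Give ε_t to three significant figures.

ε_t ≈ 0.00423

a = A_s f_y/(0.85 f'_c b) = 148.03 mm.
β₁ = 0.839, so c = a/β₁ = 148.03/0.839 = 176.44 mm.
From the linear strain diagram with ε_cu = 0.003: ε_t = 0.003 (d − c)/c = 0.003 × (425 − 176.44)/176.44 = 0.00423.
ε_t is between 0.004 and 0.005 — transition zone.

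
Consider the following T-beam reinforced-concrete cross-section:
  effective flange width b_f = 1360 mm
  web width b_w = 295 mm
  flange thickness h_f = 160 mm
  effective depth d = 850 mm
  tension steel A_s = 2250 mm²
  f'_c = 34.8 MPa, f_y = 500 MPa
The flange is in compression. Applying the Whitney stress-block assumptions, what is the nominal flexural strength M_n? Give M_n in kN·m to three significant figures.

M_n ≈ 941 kN·m

Tension: T = A_s f_y = 2250 × 500 = 1125000 N.
Try a within the flange: a = T/(0.85 f'_c b_f) = 1125000/(0.85 × 34.8 × 1360) = 27.97 mm.
Since a = 27.97 ≤ h_f = 160 mm, the stress block lies entirely in the flange; analyse as a rectangular beam of width b_f.
M_n = T(d − a/2) = 1125000 × (850 − 13.985) = 940.52 × 10⁶ N·mm.
M_n = 940.52 kN·m.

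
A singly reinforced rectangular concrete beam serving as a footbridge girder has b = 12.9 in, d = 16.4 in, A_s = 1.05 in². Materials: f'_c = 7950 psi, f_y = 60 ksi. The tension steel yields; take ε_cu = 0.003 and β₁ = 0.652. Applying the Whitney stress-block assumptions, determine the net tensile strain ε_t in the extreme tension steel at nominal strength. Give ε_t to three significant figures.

a = A_s f_y/(0.85 f'_c b) = 0.723 in.
β₁ = 0.652, so c = a/β₁ = 0.723/0.652 = 1.109 in.
From the linear strain diagram with ε_cu = 0.003: ε_t = 0.003 (d − c)/c = 0.003 × (16.4 − 1.109)/1.109 = 0.0414.
Since ε_t ≥ 0.005, the section is tension-controlled.

ε_t ≈ 0.0414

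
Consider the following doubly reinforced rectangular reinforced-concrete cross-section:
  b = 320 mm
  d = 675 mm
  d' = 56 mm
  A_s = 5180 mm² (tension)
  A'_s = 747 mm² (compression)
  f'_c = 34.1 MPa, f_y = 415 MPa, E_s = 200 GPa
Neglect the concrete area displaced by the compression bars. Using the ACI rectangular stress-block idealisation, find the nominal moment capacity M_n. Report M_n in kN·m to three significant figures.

Assume both tension and compression steel yield.
Net tension couple steel: A_s − A'_s = 4433 mm².
a = (A_s − A'_s) f_y / (0.85 f'_c b) = 1839695/(0.85 × 34.1 × 320) = 198.35 mm.
c = a/β₁ = 198.35/0.806 = 246.09 mm; ε'_s = 0.003(c − d')/c = 0.0023 ≥ f_y/E_s = 0.0021, so compression steel does yield.
M_n = (A_s − A'_s) f_y (d − a/2) + A'_s f_y (d − d') = [1839695 × (675 − 99.175) + 310005 × (675 − 56)] × 10⁻⁶ = 1059.34 + 191.89 = 1251.23 kN·m.

M_n ≈ 1250 kN·m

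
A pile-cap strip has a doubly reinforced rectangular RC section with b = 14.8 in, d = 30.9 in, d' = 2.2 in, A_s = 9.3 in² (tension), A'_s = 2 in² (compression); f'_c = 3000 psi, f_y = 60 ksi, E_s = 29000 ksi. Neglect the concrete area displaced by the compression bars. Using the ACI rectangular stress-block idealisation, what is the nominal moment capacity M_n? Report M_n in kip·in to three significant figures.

Assume both steels yield.
a = (A_s − A'_s) f_y/(0.85 f'_c b) = (9.3 − 2) × 60/(0.85 × 3 × 14.8) = 11.606 in.
c = a/β₁ = 11.606/0.85 = 13.654 in; ε'_s = 0.003(c − d')/c = 0.0025 ≥ ε_y = 0.0021, so the compression steel yields.
M_n = (A_s − A'_s) f_y (d − a/2) + A'_s f_y (d − d') = 438 × (30.9 − 5.803) + 120 × (30.9 − 2.2) = 10992.5 + 3444.0 = 14436.5 kip·in.

M_n ≈ 14400 kip·in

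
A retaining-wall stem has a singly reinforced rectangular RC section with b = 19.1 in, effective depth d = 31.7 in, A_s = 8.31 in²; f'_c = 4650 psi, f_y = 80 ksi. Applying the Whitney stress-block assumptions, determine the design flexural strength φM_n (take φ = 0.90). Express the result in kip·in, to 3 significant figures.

T = A_s f_y = 8.31 × 80 = 664.8 kips.
a = T/(0.85 f'_c b) = 664.8/(0.85 × 4.65 × 19.1) = 8.806 in.
M_n = T(d − a/2) = 664.8 × (31.7 − 4.403) = 18147.0 kip·in.
φM_n = 0.90 × 18147.0 = 16332.3 kip·in.

φM_n ≈ 16300 kip·in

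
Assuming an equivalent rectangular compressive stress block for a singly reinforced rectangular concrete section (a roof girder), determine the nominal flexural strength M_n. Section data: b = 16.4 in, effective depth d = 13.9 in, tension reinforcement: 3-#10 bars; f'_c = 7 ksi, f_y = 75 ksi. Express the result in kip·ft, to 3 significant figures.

A_s = 3 × 1.27 = 3.81 in².
T = A_s f_y = 3.81 × 75 = 285.75 kips.
a = T/(0.85 f'_c b) = 285.75/(0.85 × 7 × 16.4) = 2.928 in.
M_n = T(d − a/2) = 285.75 × (13.9 − 1.464) = 3553.6 kip·in = 3553.6/12 = 296.13 kip·ft.

M_n ≈ 296 kip·ft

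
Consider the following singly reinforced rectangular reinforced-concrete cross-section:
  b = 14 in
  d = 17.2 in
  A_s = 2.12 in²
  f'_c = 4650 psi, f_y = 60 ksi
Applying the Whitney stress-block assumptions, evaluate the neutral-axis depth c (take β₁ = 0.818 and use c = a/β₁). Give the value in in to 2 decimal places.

c ≈ 2.81 in

T = A_s f_y = 2.12 × 60 = 127.2 kips.
a = T/(0.85 f'_c b) = 127.2/(0.85 × 4.65 × 14) = 2.2987 in.
With β₁ = 0.818, c = a/β₁ = 2.2987/0.818 = 2.81 in.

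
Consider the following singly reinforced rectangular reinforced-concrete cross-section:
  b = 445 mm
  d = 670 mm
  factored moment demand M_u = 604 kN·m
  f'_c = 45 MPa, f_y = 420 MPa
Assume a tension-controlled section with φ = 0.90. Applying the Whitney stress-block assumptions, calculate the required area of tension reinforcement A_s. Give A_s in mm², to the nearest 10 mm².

M_n = M_u/φ = 604/0.90 = 671.111 kN·m.
With M_n = 0.85 f'_c a b (d − a/2), solve the quadratic for a:
a = d − √(d² − 2M_n/(0.85 f'_c b)) = 670 − √(670² − 2 × 671.111×10⁶/(0.85 × 45 × 445)) = 61.69 mm.
A_s = 0.85 f'_c a b / f_y = 0.85 × 45 × 61.69 × 445 / 420 = 2500.1 mm².

A_s ≈ 2500 mm²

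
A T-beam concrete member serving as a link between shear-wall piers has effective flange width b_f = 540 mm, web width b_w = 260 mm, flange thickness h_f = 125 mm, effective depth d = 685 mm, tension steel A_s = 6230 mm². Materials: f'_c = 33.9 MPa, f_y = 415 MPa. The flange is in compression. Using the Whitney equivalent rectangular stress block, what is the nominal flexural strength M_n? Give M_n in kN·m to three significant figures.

M_n ≈ 1540 kN·m

Tension: T = A_s f_y = 6230 × 415 = 2585450 N.
Try a within the flange: a = T/(0.85 f'_c b_f) = 2585450/(0.85 × 33.9 × 540) = 166.16 mm.
a = 166.16 > h_f = 125 mm: the block extends into the web. Split into flange-overhang and web parts.
C_f = 0.85 f'_c (b_f − b_w) h_f = 0.85 × 33.9 × (540 − 260) × 125 = 1008525 N.
Remaining web compression depth: a_w = (T − C_f)/(0.85 f'_c b_w) = (2585450 − 1008525)/(0.85 × 33.9 × 260) = 210.48 mm.
M_n = C_f(d − h_f/2) + (T − C_f)(d − a_w/2) = 1008525 × (685 − 62.5) + 1576925 × (685 − 105.24) = 627.81 + 914.24 = 1542.05 × 10⁶ N·mm.
M_n = 1542.05 kN·m.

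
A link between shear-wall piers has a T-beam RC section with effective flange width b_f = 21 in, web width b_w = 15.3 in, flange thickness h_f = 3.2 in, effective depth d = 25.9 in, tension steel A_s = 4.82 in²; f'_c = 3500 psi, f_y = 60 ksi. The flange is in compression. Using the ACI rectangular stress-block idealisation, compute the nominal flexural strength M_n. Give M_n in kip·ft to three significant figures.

M_n ≈ 566 kip·ft

Tension: T = A_s f_y = 4.82 × 60 = 289.2 kips.
Try a within the flange: a = T/(0.85 f'_c b_f) = 289.2/(0.85 × 3.5 × 21) = 4.629 in.
a = 4.629 > h_f = 3.2 in: the block extends into the web. Split into flange-overhang and web parts.
C_f = 0.85 f'_c (b_f − b_w) h_f = 0.85 × 3.5 × (21 − 15.3) × 3.2 = 54.3 kips.
Remaining web compression depth: a_w = (T − C_f)/(0.85 f'_c b_w) = (289.2 − 54.3)/(0.85 × 3.5 × 15.3) = 5.161 in.
M_n = C_f(d − h_f/2) + (T − C_f)(d − a_w/2) = 54.3 × (25.9 − 1.6) + 234.9 × (25.9 − 2.5805) = 1319.5 + 5477.8 = 6797.3 kip·in.
M_n = 6797.3/12 = 566.44 kip·ft.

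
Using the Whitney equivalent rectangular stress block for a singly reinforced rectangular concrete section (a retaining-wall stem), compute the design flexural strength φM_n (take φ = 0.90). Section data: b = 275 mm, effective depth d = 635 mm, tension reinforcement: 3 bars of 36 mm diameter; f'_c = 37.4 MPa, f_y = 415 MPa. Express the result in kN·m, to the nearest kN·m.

φM_n ≈ 642 kN·m

A_s = 3 × 1018 = 3054 mm².
T = A_s f_y = 3054 × 415 = 1267410 N = 1267.41 kN.
From C = T: a = T/(0.85 f'_c b) = 1267410/(0.85 × 37.4 × 275) = 144.98 mm.
M_n = T(d − a/2) = 1267.41 kN × (635 − 72.49) mm = 712.93 kN·m.
φM_n = 0.90 × 712.93 = 641.64 kN·m.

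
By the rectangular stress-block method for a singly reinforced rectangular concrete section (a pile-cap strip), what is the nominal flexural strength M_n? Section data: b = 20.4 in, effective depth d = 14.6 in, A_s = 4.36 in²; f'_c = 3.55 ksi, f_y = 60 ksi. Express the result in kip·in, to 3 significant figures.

M_n ≈ 3260 kip·in

T = A_s f_y = 4.36 × 60 = 261.6 kips.
a = T/(0.85 f'_c b) = 261.6/(0.85 × 3.55 × 20.4) = 4.250 in.
M_n = T(d − a/2) = 261.6 × (14.6 − 2.125) = 3263.5 kip·in.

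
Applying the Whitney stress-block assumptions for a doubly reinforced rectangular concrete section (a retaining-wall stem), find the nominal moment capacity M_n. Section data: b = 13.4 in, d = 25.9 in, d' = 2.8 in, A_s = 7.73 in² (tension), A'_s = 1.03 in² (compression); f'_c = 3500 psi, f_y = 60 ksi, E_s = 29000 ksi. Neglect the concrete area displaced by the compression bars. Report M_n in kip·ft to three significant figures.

M_n ≈ 818 kip·ft

Assume both steels yield.
a = (A_s − A'_s) f_y/(0.85 f'_c b) = (7.73 − 1.03) × 60/(0.85 × 3.5 × 13.4) = 10.084 in.
c = a/β₁ = 10.084/0.85 = 11.864 in; ε'_s = 0.003(c − d')/c = 0.0023 ≥ ε_y = 0.0021, so the compression steel yields.
M_n = (A_s − A'_s) f_y (d − a/2) + A'_s f_y (d − d') = 402 × (25.9 − 5.042) + 61.8 × (25.9 − 2.8) = 8384.9 + 1427.6 = 9812.5 kip·in = 9812.5/12 = 817.71 kip·ft.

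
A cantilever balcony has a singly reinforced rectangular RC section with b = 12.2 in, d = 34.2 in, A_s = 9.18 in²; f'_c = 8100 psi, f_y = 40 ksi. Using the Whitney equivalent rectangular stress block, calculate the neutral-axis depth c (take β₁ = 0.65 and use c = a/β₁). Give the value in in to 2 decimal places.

T = A_s f_y = 9.18 × 40 = 367.2 kips.
a = T/(0.85 f'_c b) = 367.2/(0.85 × 8.1 × 12.2) = 4.3716 in.
With β₁ = 0.65, c = a/β₁ = 4.3716/0.65 = 6.73 in.

c ≈ 6.73 in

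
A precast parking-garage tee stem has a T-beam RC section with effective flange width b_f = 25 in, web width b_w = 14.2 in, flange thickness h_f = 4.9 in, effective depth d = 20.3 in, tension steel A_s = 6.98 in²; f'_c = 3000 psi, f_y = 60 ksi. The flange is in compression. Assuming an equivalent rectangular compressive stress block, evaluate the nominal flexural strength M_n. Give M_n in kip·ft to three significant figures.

M_n ≈ 588 kip·ft

Tension: T = A_s f_y = 6.98 × 60 = 418.8 kips.
Try a within the flange: a = T/(0.85 f'_c b_f) = 418.8/(0.85 × 3 × 25) = 6.569 in.
a = 6.569 > h_f = 4.9 in: the block extends into the web. Split into flange-overhang and web parts.
C_f = 0.85 f'_c (b_f − b_w) h_f = 0.85 × 3 × (25 − 14.2) × 4.9 = 134.9 kips.
Remaining web compression depth: a_w = (T − C_f)/(0.85 f'_c b_w) = (418.8 − 134.9)/(0.85 × 3 × 14.2) = 7.840 in.
M_n = C_f(d − h_f/2) + (T − C_f)(d − a_w/2) = 134.9 × (20.3 − 2.45) + 283.9 × (20.3 − 3.92) = 2408.0 + 4650.3 = 7058.3 kip·in.
M_n = 7058.3/12 = 588.19 kip·ft.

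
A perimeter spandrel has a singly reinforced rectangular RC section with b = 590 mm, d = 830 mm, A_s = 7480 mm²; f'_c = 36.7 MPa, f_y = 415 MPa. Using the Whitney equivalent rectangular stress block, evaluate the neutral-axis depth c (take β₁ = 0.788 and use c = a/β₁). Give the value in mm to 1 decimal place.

T = A_s f_y = 7480 × 415 = 3104200 N = 3104.2 kN.
Setting C = 0.85 f'_c a b equal to T: a = 3104200/(0.85 × 36.7 × 590) = 168.660 mm.
With β₁ = 0.788, c = a/β₁ = 168.660/0.788 = 214.0 mm.

c ≈ 214.0 mm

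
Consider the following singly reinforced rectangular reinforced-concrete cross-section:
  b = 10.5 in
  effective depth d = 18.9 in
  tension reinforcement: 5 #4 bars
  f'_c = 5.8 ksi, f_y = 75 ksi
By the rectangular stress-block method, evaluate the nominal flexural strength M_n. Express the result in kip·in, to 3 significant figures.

A_s = 5 × 0.2 = 1 in².
T = A_s f_y = 1 × 75 = 75 kips.
a = T/(0.85 f'_c b) = 75/(0.85 × 5.8 × 10.5) = 1.449 in.
M_n = T(d − a/2) = 75 × (18.9 − 0.7245) = 1363.2 kip·in.

M_n ≈ 1360 kip·in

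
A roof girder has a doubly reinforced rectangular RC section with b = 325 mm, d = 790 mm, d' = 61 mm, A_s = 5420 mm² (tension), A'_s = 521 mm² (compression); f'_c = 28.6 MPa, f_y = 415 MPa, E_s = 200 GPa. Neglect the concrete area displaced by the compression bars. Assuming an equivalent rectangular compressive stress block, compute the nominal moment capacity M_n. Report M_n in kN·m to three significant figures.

M_n ≈ 1500 kN·m

Assume both tension and compression steel yield.
Net tension couple steel: A_s − A'_s = 4899 mm².
a = (A_s − A'_s) f_y / (0.85 f'_c b) = 2033085/(0.85 × 28.6 × 325) = 257.33 mm.
c = a/β₁ = 257.33/0.846 = 304.17 mm; ε'_s = 0.003(c − d')/c = 0.0024 ≥ f_y/E_s = 0.0021, so compression steel does yield.
M_n = (A_s − A'_s) f_y (d − a/2) + A'_s f_y (d − d') = [2033085 × (790 − 128.665) + 216215 × (790 − 61)] × 10⁻⁶ = 1344.55 + 157.62 = 1502.17 kN·m.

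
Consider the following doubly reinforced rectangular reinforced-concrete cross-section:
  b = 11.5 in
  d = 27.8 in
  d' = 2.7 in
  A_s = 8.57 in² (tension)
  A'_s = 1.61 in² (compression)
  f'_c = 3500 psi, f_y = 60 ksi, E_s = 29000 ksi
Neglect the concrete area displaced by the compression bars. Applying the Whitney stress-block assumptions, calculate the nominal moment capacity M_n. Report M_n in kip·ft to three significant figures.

Assume both steels yield.
a = (A_s − A'_s) f_y/(0.85 f'_c b) = (8.57 − 1.61) × 60/(0.85 × 3.5 × 11.5) = 12.206 in.
c = a/β₁ = 12.206/0.85 = 14.360 in; ε'_s = 0.003(c − d')/c = 0.0024 ≥ ε_y = 0.0021, so the compression steel yields.
M_n = (A_s − A'_s) f_y (d − a/2) + A'_s f_y (d − d') = 417.6 × (27.8 − 6.103) + 96.6 × (27.8 − 2.7) = 9060.7 + 2424.7 = 11485.4 kip·in = 11485.4/12 = 957.12 kip·ft.

M_n ≈ 957 kip·ft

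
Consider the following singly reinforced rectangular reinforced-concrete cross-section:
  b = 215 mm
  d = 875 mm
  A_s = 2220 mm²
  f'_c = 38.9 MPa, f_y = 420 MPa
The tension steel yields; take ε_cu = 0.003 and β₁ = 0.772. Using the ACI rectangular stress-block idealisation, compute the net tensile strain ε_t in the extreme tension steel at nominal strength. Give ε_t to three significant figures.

a = A_s f_y/(0.85 f'_c b) = 131.16 mm.
β₁ = 0.772, so c = a/β₁ = 131.16/0.772 = 169.90 mm.
From the linear strain diagram with ε_cu = 0.003: ε_t = 0.003 (d − c)/c = 0.003 × (875 − 169.90)/169.90 = 0.0125.
Since ε_t ≥ 0.005, the section is tension-controlled.

ε_t ≈ 0.0125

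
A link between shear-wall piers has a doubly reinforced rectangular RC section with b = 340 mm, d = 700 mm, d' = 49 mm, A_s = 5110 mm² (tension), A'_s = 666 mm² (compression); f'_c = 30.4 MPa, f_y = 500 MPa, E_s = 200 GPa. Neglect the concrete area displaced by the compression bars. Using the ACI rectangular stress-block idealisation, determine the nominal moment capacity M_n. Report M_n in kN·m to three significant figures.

Assume both tension and compression steel yield.
Net tension couple steel: A_s − A'_s = 4444 mm².
a = (A_s − A'_s) f_y / (0.85 f'_c b) = 2222000/(0.85 × 30.4 × 340) = 252.91 mm.
c = a/β₁ = 252.91/0.833 = 303.61 mm; ε'_s = 0.003(c − d')/c = 0.0025 ≥ f_y/E_s = 0.0025, so compression steel does yield.
M_n = (A_s − A'_s) f_y (d − a/2) + A'_s f_y (d − d') = [2222000 × (700 − 126.455) + 333000 × (700 − 49)] × 10⁻⁶ = 1274.42 + 216.78 = 1491.20 kN·m.

M_n ≈ 1490 kN·m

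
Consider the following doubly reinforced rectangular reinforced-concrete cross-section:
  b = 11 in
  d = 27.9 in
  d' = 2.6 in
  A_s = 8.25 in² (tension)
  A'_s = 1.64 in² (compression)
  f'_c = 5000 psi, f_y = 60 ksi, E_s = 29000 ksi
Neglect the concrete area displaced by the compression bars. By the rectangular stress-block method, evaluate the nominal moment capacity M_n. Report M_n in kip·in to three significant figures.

Assume both steels yield.
a = (A_s − A'_s) f_y/(0.85 f'_c b) = (8.25 − 1.64) × 60/(0.85 × 5 × 11) = 8.483 in.
c = a/β₁ = 8.483/0.8 = 10.604 in; ε'_s = 0.003(c − d')/c = 0.0023 ≥ ε_y = 0.0021, so the compression steel yields.
M_n = (A_s − A'_s) f_y (d − a/2) + A'_s f_y (d − d') = 396.6 × (27.9 − 4.2415) + 98.4 × (27.9 − 2.6) = 9383.0 + 2489.5 = 11872.5 kip·in.

M_n ≈ 11900 kip·in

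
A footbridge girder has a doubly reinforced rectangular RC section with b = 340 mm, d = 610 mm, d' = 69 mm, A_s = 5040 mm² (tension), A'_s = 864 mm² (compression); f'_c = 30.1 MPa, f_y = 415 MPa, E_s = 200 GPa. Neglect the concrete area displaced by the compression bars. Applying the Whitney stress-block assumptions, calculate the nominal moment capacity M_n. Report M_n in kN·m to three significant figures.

Assume both tension and compression steel yield.
Net tension couple steel: A_s − A'_s = 4176 mm².
a = (A_s − A'_s) f_y / (0.85 f'_c b) = 1733040/(0.85 × 30.1 × 340) = 199.23 mm.
c = a/β₁ = 199.23/0.835 = 238.60 mm; ε'_s = 0.003(c − d')/c = 0.0021 ≥ f_y/E_s = 0.0021, so compression steel does yield.
M_n = (A_s − A'_s) f_y (d − a/2) + A'_s f_y (d − d') = [1733040 × (610 − 99.615) + 358560 × (610 − 69)] × 10⁻⁶ = 884.52 + 193.98 = 1078.50 kN·m.

M_n ≈ 1080 kN·m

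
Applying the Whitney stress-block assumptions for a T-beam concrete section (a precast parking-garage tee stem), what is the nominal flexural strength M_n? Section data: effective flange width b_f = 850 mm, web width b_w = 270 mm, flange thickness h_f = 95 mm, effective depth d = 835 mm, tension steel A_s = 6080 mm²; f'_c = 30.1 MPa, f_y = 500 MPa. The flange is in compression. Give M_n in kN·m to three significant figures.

Tension: T = A_s f_y = 6080 × 500 = 3040000 N.
Try a within the flange: a = T/(0.85 f'_c b_f) = 3040000/(0.85 × 30.1 × 850) = 139.79 mm.
a = 139.79 > h_f = 95 mm: the block extends into the web. Split into flange-overhang and web parts.
C_f = 0.85 f'_c (b_f − b_w) h_f = 0.85 × 30.1 × (850 − 270) × 95 = 1409734 N.
Remaining web compression depth: a_w = (T − C_f)/(0.85 f'_c b_w) = (3040000 − 1409734)/(0.85 × 30.1 × 270) = 236.00 mm.
M_n = C_f(d − h_f/2) + (T − C_f)(d − a_w/2) = 1409734 × (835 − 47.5) + 1630266 × (835 − 118) = 1110.17 + 1168.90 = 2279.07 × 10⁶ N·mm.
M_n = 2279.07 kN·m.

M_n ≈ 2280 kN·m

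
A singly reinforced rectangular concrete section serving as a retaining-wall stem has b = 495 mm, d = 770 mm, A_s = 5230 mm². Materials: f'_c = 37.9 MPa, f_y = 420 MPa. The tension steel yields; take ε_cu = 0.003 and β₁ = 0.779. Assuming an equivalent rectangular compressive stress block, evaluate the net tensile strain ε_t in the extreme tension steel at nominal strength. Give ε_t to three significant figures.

a = A_s f_y/(0.85 f'_c b) = 137.75 mm.
β₁ = 0.779, so c = a/β₁ = 137.75/0.779 = 176.83 mm.
From the linear strain diagram with ε_cu = 0.003: ε_t = 0.003 (d − c)/c = 0.003 × (770 − 176.83)/176.83 = 0.0101.
Since ε_t ≥ 0.005, the section is tension-controlled.

ε_t ≈ 0.0101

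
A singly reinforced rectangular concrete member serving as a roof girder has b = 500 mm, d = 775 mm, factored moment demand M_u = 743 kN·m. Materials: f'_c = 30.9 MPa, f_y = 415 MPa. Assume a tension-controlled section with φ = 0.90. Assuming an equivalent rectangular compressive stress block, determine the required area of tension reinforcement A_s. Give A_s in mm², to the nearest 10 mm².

A_s ≈ 2720 mm²

M_n = M_u/φ = 743/0.90 = 825.556 kN·m.
With M_n = 0.85 f'_c a b (d − a/2), solve the quadratic for a:
a = d − √(d² − 2M_n/(0.85 f'_c b)) = 775 − √(775² − 2 × 825.556×10⁶/(0.85 × 30.9 × 500)) = 85.87 mm.
A_s = 0.85 f'_c a b / f_y = 0.85 × 30.9 × 85.87 × 500 / 415 = 2717.3 mm².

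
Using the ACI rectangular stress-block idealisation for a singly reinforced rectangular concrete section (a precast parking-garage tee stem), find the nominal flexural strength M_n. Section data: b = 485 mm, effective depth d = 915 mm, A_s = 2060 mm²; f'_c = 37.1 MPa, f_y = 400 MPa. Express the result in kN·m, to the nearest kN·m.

M_n ≈ 732 kN·m

T = A_s f_y = 2060 × 400 = 824000 N = 824 kN.
From C = T: a = T/(0.85 f'_c b) = 824000/(0.85 × 37.1 × 485) = 53.88 mm.
M_n = T(d − a/2) = 824 kN × (915 − 26.94) mm = 731.76 kN·m.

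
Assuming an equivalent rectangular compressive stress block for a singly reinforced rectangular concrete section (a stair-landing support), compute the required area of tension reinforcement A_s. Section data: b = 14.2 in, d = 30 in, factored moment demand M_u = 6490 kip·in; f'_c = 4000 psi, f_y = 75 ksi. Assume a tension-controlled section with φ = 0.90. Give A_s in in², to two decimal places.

M_n = M_u/φ = 6490/0.90 = 7211.11 kip·in.
From M_n = 0.85 f'_c a b (d − a/2):
a = d − √(d² − 2M_n/(0.85 f'_c b)) = 30 − √(30² − 2 × 7211.11/(0.85 × 4 × 14.2)) = 5.479 in.
A_s = 0.85 f'_c a b / f_y = 0.85 × 4 × 5.479 × 14.2 / 75 = 3.527 in².

A_s ≈ 3.53 in²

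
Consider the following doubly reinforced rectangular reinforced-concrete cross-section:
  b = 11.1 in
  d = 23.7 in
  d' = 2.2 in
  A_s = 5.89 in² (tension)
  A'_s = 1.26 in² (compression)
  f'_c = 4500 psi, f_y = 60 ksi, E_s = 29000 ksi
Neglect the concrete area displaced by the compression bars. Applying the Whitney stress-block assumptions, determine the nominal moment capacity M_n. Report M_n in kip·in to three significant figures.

M_n ≈ 7300 kip·in

Assume both steels yield.
a = (A_s − A'_s) f_y/(0.85 f'_c b) = (5.89 − 1.26) × 60/(0.85 × 4.5 × 11.1) = 6.543 in.
c = a/β₁ = 6.543/0.825 = 7.931 in; ε'_s = 0.003(c − d')/c = 0.0022 ≥ ε_y = 0.0021, so the compression steel yields.
M_n = (A_s − A'_s) f_y (d − a/2) + A'_s f_y (d − d') = 277.8 × (23.7 − 3.2715) + 75.6 × (23.7 − 2.2) = 5675.0 + 1625.4 = 7300.4 kip·in.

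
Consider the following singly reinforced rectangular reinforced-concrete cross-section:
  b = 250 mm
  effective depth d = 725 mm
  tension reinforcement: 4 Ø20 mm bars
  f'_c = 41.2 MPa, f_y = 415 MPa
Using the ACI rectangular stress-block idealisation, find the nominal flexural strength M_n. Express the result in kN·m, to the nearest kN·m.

M_n ≈ 362 kN·m

A_s = 4 × 314 = 1256 mm².
T = A_s f_y = 1256 × 415 = 521240 N = 521.24 kN.
From C = T: a = T/(0.85 f'_c b) = 521240/(0.85 × 41.2 × 250) = 59.54 mm.
M_n = T(d − a/2) = 521.24 kN × (725 − 29.77) mm = 362.38 kN·m.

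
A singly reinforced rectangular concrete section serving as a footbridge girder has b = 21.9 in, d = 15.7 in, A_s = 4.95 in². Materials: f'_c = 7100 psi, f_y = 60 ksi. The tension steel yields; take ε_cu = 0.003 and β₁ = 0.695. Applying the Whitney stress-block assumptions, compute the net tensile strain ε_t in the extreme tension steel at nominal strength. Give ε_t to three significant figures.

ε_t ≈ 0.0116

a = A_s f_y/(0.85 f'_c b) = 2.247 in.
β₁ = 0.695, so c = a/β₁ = 2.247/0.695 = 3.233 in.
From the linear strain diagram with ε_cu = 0.003: ε_t = 0.003 (d − c)/c = 0.003 × (15.7 − 3.233)/3.233 = 0.0116.
Since ε_t ≥ 0.005, the section is tension-controlled.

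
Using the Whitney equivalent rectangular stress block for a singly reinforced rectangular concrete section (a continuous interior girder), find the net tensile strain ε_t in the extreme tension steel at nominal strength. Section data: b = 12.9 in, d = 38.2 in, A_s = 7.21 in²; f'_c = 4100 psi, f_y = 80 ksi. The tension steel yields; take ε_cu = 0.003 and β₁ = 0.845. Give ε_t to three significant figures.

ε_t ≈ 0.00455

a = A_s f_y/(0.85 f'_c b) = 12.830 in.
β₁ = 0.845, so c = a/β₁ = 12.830/0.845 = 15.183 in.
From the linear strain diagram with ε_cu = 0.003: ε_t = 0.003 (d − c)/c = 0.003 × (38.2 − 15.183)/15.183 = 0.00455.
ε_t is between 0.004 and 0.005 — transition zone.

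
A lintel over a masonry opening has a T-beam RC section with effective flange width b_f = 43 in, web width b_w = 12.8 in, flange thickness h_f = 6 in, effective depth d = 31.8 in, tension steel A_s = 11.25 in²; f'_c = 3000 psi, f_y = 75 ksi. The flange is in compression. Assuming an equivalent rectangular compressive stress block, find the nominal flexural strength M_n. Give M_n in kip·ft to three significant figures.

Tension: T = A_s f_y = 11.25 × 75 = 843.75 kips.
Try a within the flange: a = T/(0.85 f'_c b_f) = 843.75/(0.85 × 3 × 43) = 7.695 in.
a = 7.695 > h_f = 6 in: the block extends into the web. Split into flange-overhang and web parts.
C_f = 0.85 f'_c (b_f − b_w) h_f = 0.85 × 3 × (43 − 12.8) × 6 = 462.1 kips.
Remaining web compression depth: a_w = (T − C_f)/(0.85 f'_c b_w) = (843.75 − 462.1)/(0.85 × 3 × 12.8) = 11.693 in.
M_n = C_f(d − h_f/2) + (T − C_f)(d − a_w/2) = 462.1 × (31.8 − 3) + 381.65 × (31.8 − 5.8465) = 13308.5 + 9905.2 = 23213.7 kip·in.
M_n = 23213.7/12 = 1934.48 kip·ft.

M_n ≈ 1930 kip·ft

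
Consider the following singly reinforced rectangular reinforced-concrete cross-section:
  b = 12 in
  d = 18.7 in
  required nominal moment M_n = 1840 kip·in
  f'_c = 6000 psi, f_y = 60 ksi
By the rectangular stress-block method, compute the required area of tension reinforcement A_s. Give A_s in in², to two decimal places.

From M_n = 0.85 f'_c a b (d − a/2):
a = d − √(d² − 2M_n/(0.85 f'_c b)) = 18.7 − √(18.7² − 2 × 1840/(0.85 × 6 × 12)) = 1.684 in.
A_s = 0.85 f'_c a b / f_y = 0.85 × 6 × 1.684 × 12 / 60 = 1.718 in².

A_s ≈ 1.72 in²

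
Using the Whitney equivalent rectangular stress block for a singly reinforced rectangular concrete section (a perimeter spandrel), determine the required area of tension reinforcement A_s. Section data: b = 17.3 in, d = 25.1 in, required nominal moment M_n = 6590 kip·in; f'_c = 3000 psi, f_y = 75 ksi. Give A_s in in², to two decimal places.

From M_n = 0.85 f'_c a b (d − a/2):
a = d − √(d² − 2M_n/(0.85 f'_c b)) = 25.1 − √(25.1² − 2 × 6590/(0.85 × 3 × 17.3)) = 6.900 in.
A_s = 0.85 f'_c a b / f_y = 0.85 × 3 × 6.900 × 17.3 / 75 = 4.059 in².

A_s ≈ 4.06 in²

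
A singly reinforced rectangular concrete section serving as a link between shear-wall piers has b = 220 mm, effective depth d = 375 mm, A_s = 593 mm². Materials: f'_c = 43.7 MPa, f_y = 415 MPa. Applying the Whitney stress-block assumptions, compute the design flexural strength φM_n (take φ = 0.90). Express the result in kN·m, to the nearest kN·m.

T = A_s f_y = 593 × 415 = 246095 N = 246.095 kN.
From C = T: a = T/(0.85 f'_c b) = 246095/(0.85 × 43.7 × 220) = 30.11 mm.
M_n = T(d − a/2) = 246.095 kN × (375 − 15.055) mm = 88.58 kN·m.
φM_n = 0.90 × 88.58 = 79.72 kN·m.

φM_n ≈ 80 kN·m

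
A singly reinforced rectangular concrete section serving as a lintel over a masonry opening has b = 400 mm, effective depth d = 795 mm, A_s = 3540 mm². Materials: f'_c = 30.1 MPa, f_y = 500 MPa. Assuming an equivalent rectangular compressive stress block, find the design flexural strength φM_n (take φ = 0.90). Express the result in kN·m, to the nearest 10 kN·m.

φM_n ≈ 1130 kN·m

T = A_s f_y = 3540 × 500 = 1770000 N = 1770 kN.
From C = T: a = T/(0.85 f'_c b) = 1770000/(0.85 × 30.1 × 400) = 172.95 mm.
M_n = T(d − a/2) = 1770 kN × (795 − 86.475) mm = 1254.09 kN·m.
φM_n = 0.90 × 1254.09 = 1128.68 kN·m.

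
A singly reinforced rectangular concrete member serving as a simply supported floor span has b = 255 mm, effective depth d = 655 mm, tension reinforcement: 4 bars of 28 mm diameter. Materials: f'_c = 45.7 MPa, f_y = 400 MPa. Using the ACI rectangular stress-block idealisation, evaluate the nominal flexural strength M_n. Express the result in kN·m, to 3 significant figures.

A_s = 4 × 616 = 2464 mm².
T = A_s f_y = 2464 × 400 = 985600 N = 985.6 kN.
From C = T: a = T/(0.85 f'_c b) = 985600/(0.85 × 45.7 × 255) = 99.50 mm.
M_n = T(d − a/2) = 985.6 kN × (655 − 49.75) mm = 596.53 kN·m.

M_n ≈ 597 kN·m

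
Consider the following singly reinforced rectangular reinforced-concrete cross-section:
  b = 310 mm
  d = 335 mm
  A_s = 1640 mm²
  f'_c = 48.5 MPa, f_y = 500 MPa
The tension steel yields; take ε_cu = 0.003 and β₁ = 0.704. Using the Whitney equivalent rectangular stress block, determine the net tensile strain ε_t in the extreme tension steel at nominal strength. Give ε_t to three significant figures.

a = A_s f_y/(0.85 f'_c b) = 64.16 mm.
β₁ = 0.704, so c = a/β₁ = 64.16/0.704 = 91.14 mm.
From the linear strain diagram with ε_cu = 0.003: ε_t = 0.003 (d − c)/c = 0.003 × (335 − 91.14)/91.14 = 0.00803.
Since ε_t ≥ 0.005, the section is tension-controlled.

ε_t ≈ 0.00803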